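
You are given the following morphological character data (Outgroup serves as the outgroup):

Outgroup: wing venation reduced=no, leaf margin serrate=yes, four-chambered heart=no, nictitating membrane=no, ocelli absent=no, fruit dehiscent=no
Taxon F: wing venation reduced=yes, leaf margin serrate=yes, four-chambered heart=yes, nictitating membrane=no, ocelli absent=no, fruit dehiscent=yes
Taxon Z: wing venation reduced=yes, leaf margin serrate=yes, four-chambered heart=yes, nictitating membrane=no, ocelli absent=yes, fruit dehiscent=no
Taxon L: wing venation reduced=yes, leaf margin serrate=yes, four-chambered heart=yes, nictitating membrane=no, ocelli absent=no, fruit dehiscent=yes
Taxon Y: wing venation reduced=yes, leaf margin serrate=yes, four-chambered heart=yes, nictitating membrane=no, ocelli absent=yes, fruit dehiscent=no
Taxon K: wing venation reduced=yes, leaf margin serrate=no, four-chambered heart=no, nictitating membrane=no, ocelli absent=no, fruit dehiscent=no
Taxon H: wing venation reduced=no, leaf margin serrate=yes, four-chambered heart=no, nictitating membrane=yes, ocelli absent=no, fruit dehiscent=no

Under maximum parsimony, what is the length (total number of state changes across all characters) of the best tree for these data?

6

Character polarity is set by the outgroup: the derived state is whichever differs from the outgroup's state, so for leaf margin serrate the derived state is 'no', and for the remaining characters it is 'yes'.
Only Taxon F, Taxon K, Taxon L, Taxon Y, and Taxon Z show the derived state 'yes' for wing venation reduced, supporting them as a clade.
leaf margin serrate: derived state 'no' in Taxon K only — an autapomorphy, so it tells us nothing about relationships among taxa.
Only Taxon F, Taxon L, Taxon Y, and Taxon Z show the derived state 'yes' for four-chambered heart, supporting them as a clade.
nictitating membrane (derived state 'yes') is unique to Taxon H (autapomorphy; uninformative for grouping).
ocelli absent: derived state 'yes' in Taxon Y and Taxon Z only — synapomorphy for {Taxon Y, Taxon Z}.
fruit dehiscent (derived state 'yes') is shared by Taxon F and Taxon L — a synapomorphy uniting that clade.
Most parsimonious ingroup topology: ((((Taxon F,Taxon L),(Taxon Z,Taxon Y)),Taxon K),Taxon H).
Changes per character on this tree: wing venation reduced: 1; leaf margin serrate: 1; four-chambered heart: 1; nictitating membrane: 1; ocelli absent: 1; fruit dehiscent: 1.
Total = 6.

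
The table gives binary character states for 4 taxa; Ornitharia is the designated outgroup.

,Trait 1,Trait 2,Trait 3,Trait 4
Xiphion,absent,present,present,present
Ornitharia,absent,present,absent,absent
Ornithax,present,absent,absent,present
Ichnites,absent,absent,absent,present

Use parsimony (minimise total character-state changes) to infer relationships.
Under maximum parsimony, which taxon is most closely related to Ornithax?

Ichnites

Character polarity is set by the outgroup: the derived state is whichever differs from the outgroup's state, so for Trait 2 the derived state is 'absent', and for the remaining characters it is 'present'.
Trait 1 (derived state 'present') is unique to Ornithax (autapomorphy; uninformative for grouping).
Trait 2 (derived state 'absent') is shared by Ichnites and Ornithax — a synapomorphy uniting that clade.
Trait 3: derived state 'present' in Xiphion only — an autapomorphy, so it tells us nothing about relationships among taxa.
All ingroup taxa share the derived state 'present' for Trait 4; it defines the ingroup but does not resolve relationships within it.
Most parsimonious ingroup topology: (Xiphion,(Ornithax,Ichnites)).
Ornithax and Ichnites form a cherry on this tree, so they are sister taxa.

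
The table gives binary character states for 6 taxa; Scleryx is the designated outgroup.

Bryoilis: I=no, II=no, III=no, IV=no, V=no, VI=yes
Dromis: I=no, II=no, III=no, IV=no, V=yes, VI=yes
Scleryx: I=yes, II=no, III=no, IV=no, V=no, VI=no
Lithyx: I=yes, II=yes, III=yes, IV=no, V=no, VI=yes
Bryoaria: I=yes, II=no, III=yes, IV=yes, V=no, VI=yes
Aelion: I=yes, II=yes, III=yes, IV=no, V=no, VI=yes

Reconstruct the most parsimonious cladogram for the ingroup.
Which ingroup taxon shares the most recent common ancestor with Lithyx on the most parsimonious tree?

Aelion

Character polarity is set by the outgroup: the derived state is whichever differs from the outgroup's state, so for I the derived state is 'no', and for the remaining characters it is 'yes'.
I: derived state 'no' in Bryoilis and Dromis only — synapomorphy for {Bryoilis, Dromis}.
II (derived state 'yes') is shared by Aelion and Lithyx — a synapomorphy uniting that clade.
Only Aelion, Bryoaria, and Lithyx show the derived state 'yes' for III, supporting them as a clade.
IV: derived state 'yes' in Bryoaria only — an autapomorphy, so it tells us nothing about relationships among taxa.
V: derived state 'yes' in Dromis only — an autapomorphy, so it tells us nothing about relationships among taxa.
All ingroup taxa share the derived state 'yes' for VI; it defines the ingroup but does not resolve relationships within it.
Most parsimonious ingroup topology: ((Dromis,Bryoilis),((Aelion,Lithyx),Bryoaria)).
Lithyx and Aelion form a cherry on this tree, so they are sister taxa.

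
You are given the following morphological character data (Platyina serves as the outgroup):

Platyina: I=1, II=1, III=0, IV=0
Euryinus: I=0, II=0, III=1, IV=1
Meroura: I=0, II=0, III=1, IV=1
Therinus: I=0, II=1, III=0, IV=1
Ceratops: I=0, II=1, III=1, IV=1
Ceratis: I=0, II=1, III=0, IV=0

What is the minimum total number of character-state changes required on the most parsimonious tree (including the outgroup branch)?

Character polarity is set by the outgroup: the derived state is whichever differs from the outgroup's state, so for I, II the derived state is '0', and for the remaining characters it is '1'.
All ingroup taxa share the derived state '0' for I; it defines the ingroup but does not resolve relationships within it.
II: derived state '0' in Euryinus and Meroura only — synapomorphy for {Euryinus, Meroura}.
III (derived state '1') is shared by Ceratops, Euryinus, and Meroura — a synapomorphy uniting that clade.
IV (derived state '1') is shared by Ceratops, Euryinus, Meroura, and Therinus — a synapomorphy uniting that clade.
Most parsimonious ingroup topology: ((((Euryinus,Meroura),Ceratops),Therinus),Ceratis).
Changes per character on this tree: I: 1; II: 1; III: 1; IV: 1.
Total = 4.

4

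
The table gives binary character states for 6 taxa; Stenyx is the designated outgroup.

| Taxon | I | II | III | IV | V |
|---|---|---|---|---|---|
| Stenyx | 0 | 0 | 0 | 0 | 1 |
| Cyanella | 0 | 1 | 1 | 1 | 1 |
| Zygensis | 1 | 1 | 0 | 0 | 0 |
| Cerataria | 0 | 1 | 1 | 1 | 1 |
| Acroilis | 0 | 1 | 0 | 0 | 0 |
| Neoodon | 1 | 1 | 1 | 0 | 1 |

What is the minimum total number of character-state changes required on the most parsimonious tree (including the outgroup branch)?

Character polarity is set by the outgroup: the derived state is whichever differs from the outgroup's state, so for V the derived state is '0', and for the remaining characters it is '1'.
I (state '1') occurs in Neoodon and Zygensis but conflicts with the nesting implied by the other characters — most parsimoniously interpreted as homoplasy.
II (derived state '1') is shared by all ingroup taxa — unites the whole ingroup.
Only Cerataria, Cyanella, and Neoodon show the derived state '1' for III, supporting them as a clade.
Only Cerataria and Cyanella show the derived state '1' for IV, supporting them as a clade.
V: derived state '0' in Acroilis and Zygensis only — synapomorphy for {Acroilis, Zygensis}.
Most parsimonious ingroup topology: (((Cyanella,Cerataria),Neoodon),(Zygensis,Acroilis)).
Changes per character on this tree: I: 2; II: 1; III: 1; IV: 1; V: 1.
Total = 6.

6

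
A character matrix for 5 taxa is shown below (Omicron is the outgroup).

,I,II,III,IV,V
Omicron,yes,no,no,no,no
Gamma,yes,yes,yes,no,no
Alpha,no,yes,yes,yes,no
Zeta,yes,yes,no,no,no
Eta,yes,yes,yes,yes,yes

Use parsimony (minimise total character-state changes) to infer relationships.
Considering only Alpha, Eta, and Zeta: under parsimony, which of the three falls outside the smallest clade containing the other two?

Zeta

Character polarity is set by the outgroup: the derived state is whichever differs from the outgroup's state, so for I the derived state is 'no', and for the remaining characters it is 'yes'.
I (derived state 'no') is unique to Alpha (autapomorphy; uninformative for grouping).
II (derived state 'yes') is shared by all ingroup taxa — unites the whole ingroup.
Only Alpha, Eta, and Gamma show the derived state 'yes' for III, supporting them as a clade.
IV (derived state 'yes') is shared by Alpha and Eta — a synapomorphy uniting that clade.
V: derived state 'yes' in Eta only — an autapomorphy, so it tells us nothing about relationships among taxa.
Most parsimonious ingroup topology: ((Gamma,(Alpha,Eta)),Zeta).
Eta and Alpha share a more recent common ancestor with each other than either does with Zeta, so Zeta is the least closely related of the three.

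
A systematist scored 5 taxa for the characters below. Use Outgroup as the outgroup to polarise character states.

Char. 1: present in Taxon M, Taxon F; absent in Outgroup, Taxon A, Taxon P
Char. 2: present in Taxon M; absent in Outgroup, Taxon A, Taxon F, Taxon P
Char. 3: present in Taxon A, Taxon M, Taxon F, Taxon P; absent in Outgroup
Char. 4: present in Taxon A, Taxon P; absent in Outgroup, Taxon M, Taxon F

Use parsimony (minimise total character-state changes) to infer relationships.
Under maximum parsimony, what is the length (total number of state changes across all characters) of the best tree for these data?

4

The outgroup has state 'absent' for every character, so 'present' is the derived state throughout.
Char. 1: derived state 'present' in Taxon F and Taxon M only — synapomorphy for {Taxon F, Taxon M}.
Char. 2: derived state 'present' in Taxon M only — an autapomorphy, so it tells us nothing about relationships among taxa.
Char. 3 (derived state 'present') is shared by all ingroup taxa — unites the whole ingroup.
Only Taxon A and Taxon P show the derived state 'present' for Char. 4, supporting them as a clade.
Most parsimonious ingroup topology: ((Taxon A,Taxon P),(Taxon M,Taxon F)).
Changes per character on this tree: Char. 1: 1; Char. 2: 1; Char. 3: 1; Char. 4: 1.
Total = 4.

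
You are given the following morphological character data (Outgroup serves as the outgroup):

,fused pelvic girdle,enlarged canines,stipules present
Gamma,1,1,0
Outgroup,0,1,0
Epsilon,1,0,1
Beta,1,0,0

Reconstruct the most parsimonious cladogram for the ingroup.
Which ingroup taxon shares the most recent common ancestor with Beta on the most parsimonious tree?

Character polarity is set by the outgroup: the derived state is whichever differs from the outgroup's state, so for enlarged canines the derived state is '0', and for the remaining characters it is '1'.
fused pelvic girdle (derived state '1') is shared by all ingroup taxa — unites the whole ingroup.
enlarged canines (derived state '0') is shared by Beta and Epsilon — a synapomorphy uniting that clade.
stipules present: derived state '1' in Epsilon only — an autapomorphy, so it tells us nothing about relationships among taxa.
Most parsimonious ingroup topology: ((Beta,Epsilon),Gamma).
Beta and Epsilon form a cherry on this tree, so they are sister taxa.

Epsilon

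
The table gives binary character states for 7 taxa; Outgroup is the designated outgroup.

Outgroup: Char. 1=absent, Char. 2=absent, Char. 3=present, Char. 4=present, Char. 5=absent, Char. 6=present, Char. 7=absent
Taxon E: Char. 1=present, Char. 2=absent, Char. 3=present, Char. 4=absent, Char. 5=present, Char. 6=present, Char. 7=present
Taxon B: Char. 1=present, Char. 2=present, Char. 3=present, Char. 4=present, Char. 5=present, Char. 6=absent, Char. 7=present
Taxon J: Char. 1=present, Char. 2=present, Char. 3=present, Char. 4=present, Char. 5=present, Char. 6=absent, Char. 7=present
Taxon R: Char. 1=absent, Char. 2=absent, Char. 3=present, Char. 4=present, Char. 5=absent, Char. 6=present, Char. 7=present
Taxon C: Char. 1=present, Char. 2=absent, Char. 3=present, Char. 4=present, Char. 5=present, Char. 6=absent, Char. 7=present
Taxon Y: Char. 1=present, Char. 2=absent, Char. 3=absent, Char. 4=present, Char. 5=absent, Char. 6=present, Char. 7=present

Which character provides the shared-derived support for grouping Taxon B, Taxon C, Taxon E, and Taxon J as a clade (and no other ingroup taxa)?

Character polarity is set by the outgroup: the derived state is whichever differs from the outgroup's state, so for Char. 3, Char. 4, Char. 6 the derived state is 'absent', and for the remaining characters it is 'present'.
Only Taxon B, Taxon C, Taxon E, Taxon J, and Taxon Y show the derived state 'present' for Char. 1, supporting them as a clade.
Char. 2 (derived state 'present') is shared by Taxon B and Taxon J — a synapomorphy uniting that clade.
Char. 3 (derived state 'absent') is unique to Taxon Y (autapomorphy; uninformative for grouping).
Char. 4: derived state 'absent' in Taxon E only — an autapomorphy, so it tells us nothing about relationships among taxa.
Char. 5: derived state 'present' in Taxon B, Taxon C, Taxon E, and Taxon J only — synapomorphy for {Taxon B, Taxon C, Taxon E, Taxon J}.
Char. 6 (derived state 'absent') is shared by Taxon B, Taxon C, and Taxon J — a synapomorphy uniting that clade.
All ingroup taxa share the derived state 'present' for Char. 7; it defines the ingroup but does not resolve relationships within it.
Most parsimonious ingroup topology: (((Taxon E,((Taxon B,Taxon J),Taxon C)),Taxon Y),Taxon R).
The clade {Taxon B, Taxon C, Taxon E, Taxon J} is supported by Char. 5: its derived state 'present' occurs in exactly those taxa and in no other taxon (including the outgroup).

Char. 5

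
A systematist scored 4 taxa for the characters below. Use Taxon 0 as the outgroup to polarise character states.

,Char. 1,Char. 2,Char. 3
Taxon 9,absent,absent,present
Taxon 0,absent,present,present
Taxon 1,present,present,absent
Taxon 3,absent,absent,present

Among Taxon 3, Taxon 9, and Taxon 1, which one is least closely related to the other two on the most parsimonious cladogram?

Taxon 1

Character polarity is set by the outgroup: the derived state is whichever differs from the outgroup's state, so for Char. 2, Char. 3 the derived state is 'absent', and for the remaining characters it is 'present'.
Char. 1 (derived state 'present') is unique to Taxon 1 (autapomorphy; uninformative for grouping).
Char. 2 (derived state 'absent') is shared by Taxon 3 and Taxon 9 — a synapomorphy uniting that clade.
Char. 3: derived state 'absent' in Taxon 1 only — an autapomorphy, so it tells us nothing about relationships among taxa.
Most parsimonious ingroup topology: ((Taxon 9,Taxon 3),Taxon 1).
Taxon 3 and Taxon 9 share a more recent common ancestor with each other than either does with Taxon 1, so Taxon 1 is the least closely related of the three.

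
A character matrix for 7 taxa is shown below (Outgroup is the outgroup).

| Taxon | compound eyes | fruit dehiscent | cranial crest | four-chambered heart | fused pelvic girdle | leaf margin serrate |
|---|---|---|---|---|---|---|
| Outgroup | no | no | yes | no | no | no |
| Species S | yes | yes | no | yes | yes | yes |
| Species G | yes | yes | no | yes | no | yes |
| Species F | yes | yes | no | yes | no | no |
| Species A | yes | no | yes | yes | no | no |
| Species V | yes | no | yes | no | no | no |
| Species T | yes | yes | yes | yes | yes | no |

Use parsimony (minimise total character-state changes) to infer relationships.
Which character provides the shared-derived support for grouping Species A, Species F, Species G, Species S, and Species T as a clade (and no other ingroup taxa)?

Character polarity is set by the outgroup: the derived state is whichever differs from the outgroup's state, so for cranial crest the derived state is 'no', and for the remaining characters it is 'yes'.
compound eyes (derived state 'yes') is shared by all ingroup taxa — unites the whole ingroup.
fruit dehiscent: derived state 'yes' in Species F, Species G, Species S, and Species T only — synapomorphy for {Species F, Species G, Species S, Species T}.
cranial crest (derived state 'no') is shared by Species F, Species G, and Species S — a synapomorphy uniting that clade.
four-chambered heart (derived state 'yes') is shared by Species A, Species F, Species G, Species S, and Species T — a synapomorphy uniting that clade.
fused pelvic girdle (state 'yes') occurs in Species S and Species T but conflicts with the nesting implied by the other characters — most parsimoniously interpreted as homoplasy.
leaf margin serrate (derived state 'yes') is shared by Species G and Species S — a synapomorphy uniting that clade.
Most parsimonious ingroup topology: (((((Species S,Species G),Species F),Species T),Species A),Species V).
The clade {Species A, Species F, Species G, Species S, Species T} is supported by four-chambered heart: its derived state 'yes' occurs in exactly those taxa and in no other taxon (including the outgroup).

four-chambered heart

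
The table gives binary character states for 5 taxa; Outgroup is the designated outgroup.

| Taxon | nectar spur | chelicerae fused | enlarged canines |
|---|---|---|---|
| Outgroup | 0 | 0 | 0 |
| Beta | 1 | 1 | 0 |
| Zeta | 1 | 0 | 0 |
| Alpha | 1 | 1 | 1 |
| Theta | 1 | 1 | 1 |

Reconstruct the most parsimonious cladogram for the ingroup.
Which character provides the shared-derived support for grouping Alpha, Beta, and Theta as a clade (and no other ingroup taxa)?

The outgroup has state '0' for every character, so '1' is the derived state throughout.
nectar spur (derived state '1') is shared by all ingroup taxa — unites the whole ingroup.
Only Alpha, Beta, and Theta show the derived state '1' for chelicerae fused, supporting them as a clade.
enlarged canines (derived state '1') is shared by Alpha and Theta — a synapomorphy uniting that clade.
Most parsimonious ingroup topology: ((Beta,(Alpha,Theta)),Zeta).
The clade {Alpha, Beta, Theta} is supported by chelicerae fused: its derived state '1' occurs in exactly those taxa and in no other taxon (including the outgroup).

chelicerae fused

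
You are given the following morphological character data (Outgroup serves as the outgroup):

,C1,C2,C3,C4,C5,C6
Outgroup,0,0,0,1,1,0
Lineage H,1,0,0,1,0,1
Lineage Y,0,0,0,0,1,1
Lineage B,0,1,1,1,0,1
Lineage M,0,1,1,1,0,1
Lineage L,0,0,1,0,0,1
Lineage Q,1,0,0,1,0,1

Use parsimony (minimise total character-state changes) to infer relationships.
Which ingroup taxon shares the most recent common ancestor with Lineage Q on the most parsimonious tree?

Character polarity is set by the outgroup: the derived state is whichever differs from the outgroup's state, so for C4, C5 the derived state is '0', and for the remaining characters it is '1'.
Only Lineage H and Lineage Q show the derived state '1' for C1, supporting them as a clade.
Only Lineage B and Lineage M show the derived state '1' for C2, supporting them as a clade.
C3 (derived state '1') is shared by Lineage B, Lineage L, and Lineage M — a synapomorphy uniting that clade.
C4 (state '0') occurs in Lineage L and Lineage Y but conflicts with the nesting implied by the other characters — most parsimoniously interpreted as homoplasy.
Only Lineage B, Lineage H, Lineage L, Lineage M, and Lineage Q show the derived state '0' for C5, supporting them as a clade.
C6 (derived state '1') is shared by all ingroup taxa — unites the whole ingroup.
Most parsimonious ingroup topology: (((Lineage H,Lineage Q),((Lineage B,Lineage M),Lineage L)),Lineage Y).
Lineage Q and Lineage H form a cherry on this tree, so they are sister taxa.

Lineage H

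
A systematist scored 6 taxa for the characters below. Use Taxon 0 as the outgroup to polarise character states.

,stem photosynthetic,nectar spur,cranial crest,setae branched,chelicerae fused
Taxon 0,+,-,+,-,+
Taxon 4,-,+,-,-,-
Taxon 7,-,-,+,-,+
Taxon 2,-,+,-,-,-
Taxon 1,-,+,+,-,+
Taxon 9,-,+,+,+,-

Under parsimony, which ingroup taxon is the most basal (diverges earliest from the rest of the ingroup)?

Character polarity is set by the outgroup: the derived state is whichever differs from the outgroup's state, so for stem photosynthetic, cranial crest, chelicerae fused the derived state is '-', and for the remaining characters it is '+'.
stem photosynthetic (derived state '-') is shared by all ingroup taxa — unites the whole ingroup.
nectar spur: derived state '+' in Taxon 1, Taxon 2, Taxon 4, and Taxon 9 only — synapomorphy for {Taxon 1, Taxon 2, Taxon 4, Taxon 9}.
cranial crest (derived state '-') is shared by Taxon 2 and Taxon 4 — a synapomorphy uniting that clade.
setae branched: derived state '+' in Taxon 9 only — an autapomorphy, so it tells us nothing about relationships among taxa.
chelicerae fused (derived state '-') is shared by Taxon 2, Taxon 4, and Taxon 9 — a synapomorphy uniting that clade.
Most parsimonious ingroup topology: ((((Taxon 4,Taxon 2),Taxon 9),Taxon 1),Taxon 7).
Taxon 7 is sister to the clade containing all other ingroup taxa, so it is the earliest-diverging (most basal) ingroup lineage.

Taxon 7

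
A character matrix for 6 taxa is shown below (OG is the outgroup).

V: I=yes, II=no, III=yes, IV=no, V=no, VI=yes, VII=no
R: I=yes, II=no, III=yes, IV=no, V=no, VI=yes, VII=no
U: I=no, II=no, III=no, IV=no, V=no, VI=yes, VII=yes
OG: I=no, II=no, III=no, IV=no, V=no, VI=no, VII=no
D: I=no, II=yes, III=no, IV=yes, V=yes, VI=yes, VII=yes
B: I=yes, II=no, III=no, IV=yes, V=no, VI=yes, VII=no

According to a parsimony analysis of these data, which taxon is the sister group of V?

R

The outgroup has state 'no' for every character, so 'yes' is the derived state throughout.
Only B, R, and V show the derived state 'yes' for I, supporting them as a clade.
II (derived state 'yes') is unique to D (autapomorphy; uninformative for grouping).
III (derived state 'yes') is shared by R and V — a synapomorphy uniting that clade.
IV (state 'yes') occurs in B and D but conflicts with the nesting implied by the other characters — most parsimoniously interpreted as homoplasy.
V: derived state 'yes' in D only — an autapomorphy, so it tells us nothing about relationships among taxa.
All ingroup taxa share the derived state 'yes' for VI; it defines the ingroup but does not resolve relationships within it.
VII: derived state 'yes' in D and U only — synapomorphy for {D, U}.
Most parsimonious ingroup topology: (((V,R),B),(D,U)).
V and R form a cherry on this tree, so they are sister taxa.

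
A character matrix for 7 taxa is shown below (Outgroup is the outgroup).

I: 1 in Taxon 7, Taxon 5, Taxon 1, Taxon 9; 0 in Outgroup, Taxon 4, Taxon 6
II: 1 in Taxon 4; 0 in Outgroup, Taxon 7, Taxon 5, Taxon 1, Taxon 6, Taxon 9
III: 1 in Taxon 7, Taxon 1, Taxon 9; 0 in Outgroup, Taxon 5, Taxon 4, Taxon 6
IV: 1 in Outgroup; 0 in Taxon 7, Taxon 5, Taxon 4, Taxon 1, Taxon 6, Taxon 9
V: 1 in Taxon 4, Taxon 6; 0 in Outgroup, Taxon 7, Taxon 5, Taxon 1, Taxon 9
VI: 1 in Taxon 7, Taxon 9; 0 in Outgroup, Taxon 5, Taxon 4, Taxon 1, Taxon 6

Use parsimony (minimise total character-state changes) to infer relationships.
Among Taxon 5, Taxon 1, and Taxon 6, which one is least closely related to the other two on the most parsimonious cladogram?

Character polarity is set by the outgroup: the derived state is whichever differs from the outgroup's state, so for IV the derived state is '0', and for the remaining characters it is '1'.
I: derived state '1' in Taxon 1, Taxon 5, Taxon 7, and Taxon 9 only — synapomorphy for {Taxon 1, Taxon 5, Taxon 7, Taxon 9}.
II (derived state '1') is unique to Taxon 4 (autapomorphy; uninformative for grouping).
Only Taxon 1, Taxon 7, and Taxon 9 show the derived state '1' for III, supporting them as a clade.
All ingroup taxa share the derived state '0' for IV; it defines the ingroup but does not resolve relationships within it.
V (derived state '1') is shared by Taxon 4 and Taxon 6 — a synapomorphy uniting that clade.
VI (derived state '1') is shared by Taxon 7 and Taxon 9 — a synapomorphy uniting that clade.
Most parsimonious ingroup topology: ((((Taxon 7,Taxon 9),Taxon 1),Taxon 5),(Taxon 4,Taxon 6)).
Taxon 1 and Taxon 5 share a more recent common ancestor with each other than either does with Taxon 6, so Taxon 6 is the least closely related of the three.

Taxon 6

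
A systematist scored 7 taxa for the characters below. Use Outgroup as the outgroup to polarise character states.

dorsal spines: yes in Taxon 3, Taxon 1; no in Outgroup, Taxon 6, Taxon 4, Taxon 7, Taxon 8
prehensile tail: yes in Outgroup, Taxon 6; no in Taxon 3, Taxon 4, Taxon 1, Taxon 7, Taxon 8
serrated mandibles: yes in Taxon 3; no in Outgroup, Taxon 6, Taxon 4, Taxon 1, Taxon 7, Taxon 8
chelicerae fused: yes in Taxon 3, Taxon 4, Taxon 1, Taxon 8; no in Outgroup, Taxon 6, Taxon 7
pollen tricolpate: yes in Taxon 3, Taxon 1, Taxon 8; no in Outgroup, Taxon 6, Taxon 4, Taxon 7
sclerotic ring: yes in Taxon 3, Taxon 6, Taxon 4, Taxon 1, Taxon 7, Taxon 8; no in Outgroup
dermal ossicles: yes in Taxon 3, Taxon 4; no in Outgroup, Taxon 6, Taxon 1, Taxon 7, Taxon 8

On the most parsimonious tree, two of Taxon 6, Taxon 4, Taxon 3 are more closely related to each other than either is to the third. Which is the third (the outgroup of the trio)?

Character polarity is set by the outgroup: the derived state is whichever differs from the outgroup's state, so for prehensile tail the derived state is 'no', and for the remaining characters it is 'yes'.
dorsal spines (derived state 'yes') is shared by Taxon 1 and Taxon 3 — a synapomorphy uniting that clade.
prehensile tail (derived state 'no') is shared by Taxon 1, Taxon 3, Taxon 4, Taxon 7, and Taxon 8 — a synapomorphy uniting that clade.
serrated mandibles: derived state 'yes' in Taxon 3 only — an autapomorphy, so it tells us nothing about relationships among taxa.
Only Taxon 1, Taxon 3, Taxon 4, and Taxon 8 show the derived state 'yes' for chelicerae fused, supporting them as a clade.
Only Taxon 1, Taxon 3, and Taxon 8 show the derived state 'yes' for pollen tricolpate, supporting them as a clade.
All ingroup taxa share the derived state 'yes' for sclerotic ring; it defines the ingroup but does not resolve relationships within it.
dermal ossicles groups Taxon 3 and Taxon 4, which is incompatible with the clades supported by the remaining characters; treating it as convergent (homoplasy) costs fewer steps than any alternative tree.
Most parsimonious ingroup topology: (((((Taxon 3,Taxon 1),Taxon 8),Taxon 4),Taxon 7),Taxon 6).
Taxon 3 and Taxon 4 share a more recent common ancestor with each other than either does with Taxon 6, so Taxon 6 is the least closely related of the three.

Taxon 6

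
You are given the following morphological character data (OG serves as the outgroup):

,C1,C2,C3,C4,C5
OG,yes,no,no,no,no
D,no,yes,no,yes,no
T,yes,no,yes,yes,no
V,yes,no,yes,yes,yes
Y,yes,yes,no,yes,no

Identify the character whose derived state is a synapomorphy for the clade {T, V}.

Character polarity is set by the outgroup: the derived state is whichever differs from the outgroup's state, so for C1 the derived state is 'no', and for the remaining characters it is 'yes'.
C1 (derived state 'no') is unique to D (autapomorphy; uninformative for grouping).
C2: derived state 'yes' in D and Y only — synapomorphy for {D, Y}.
Only T and V show the derived state 'yes' for C3, supporting them as a clade.
C4 (derived state 'yes') is shared by all ingroup taxa — unites the whole ingroup.
C5: derived state 'yes' in V only — an autapomorphy, so it tells us nothing about relationships among taxa.
Most parsimonious ingroup topology: ((D,Y),(T,V)).
The clade {T, V} is supported by C3: its derived state 'yes' occurs in exactly those taxa and in no other taxon (including the outgroup).

C3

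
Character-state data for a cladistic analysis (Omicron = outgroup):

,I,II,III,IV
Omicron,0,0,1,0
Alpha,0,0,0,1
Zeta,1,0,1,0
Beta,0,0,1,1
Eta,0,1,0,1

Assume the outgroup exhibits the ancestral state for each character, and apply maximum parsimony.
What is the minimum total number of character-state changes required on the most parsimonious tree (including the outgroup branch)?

4

Character polarity is set by the outgroup: the derived state is whichever differs from the outgroup's state, so for III the derived state is '0', and for the remaining characters it is '1'.
I (derived state '1') is unique to Zeta (autapomorphy; uninformative for grouping).
II: derived state '1' in Eta only — an autapomorphy, so it tells us nothing about relationships among taxa.
III: derived state '0' in Alpha and Eta only — synapomorphy for {Alpha, Eta}.
IV: derived state '1' in Alpha, Beta, and Eta only — synapomorphy for {Alpha, Beta, Eta}.
Most parsimonious ingroup topology: (Zeta,(Beta,(Eta,Alpha))).
Changes per character on this tree: I: 1; II: 1; III: 1; IV: 1.
Total = 4.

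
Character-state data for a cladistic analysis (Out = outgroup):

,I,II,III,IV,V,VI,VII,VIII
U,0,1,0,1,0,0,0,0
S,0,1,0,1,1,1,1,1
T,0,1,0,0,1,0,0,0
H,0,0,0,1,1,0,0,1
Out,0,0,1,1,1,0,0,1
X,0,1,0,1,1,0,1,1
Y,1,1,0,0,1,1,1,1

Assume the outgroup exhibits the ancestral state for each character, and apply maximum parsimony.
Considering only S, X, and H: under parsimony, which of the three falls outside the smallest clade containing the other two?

Character polarity is set by the outgroup: the derived state is whichever differs from the outgroup's state, so for III, IV, V, VIII the derived state is '0', and for the remaining characters it is '1'.
I (derived state '1') is unique to Y (autapomorphy; uninformative for grouping).
II: derived state '1' in S, T, U, X, and Y only — synapomorphy for {S, T, U, X, Y}.
All ingroup taxa share the derived state '0' for III; it defines the ingroup but does not resolve relationships within it.
IV (state '0') occurs in T and Y but conflicts with the nesting implied by the other characters — most parsimoniously interpreted as homoplasy.
V: derived state '0' in U only — an autapomorphy, so it tells us nothing about relationships among taxa.
VI: derived state '1' in S and Y only — synapomorphy for {S, Y}.
VII: derived state '1' in S, X, and Y only — synapomorphy for {S, X, Y}.
VIII: derived state '0' in T and U only — synapomorphy for {T, U}.
Most parsimonious ingroup topology: (((U,T),((S,Y),X)),H).
S and X share a more recent common ancestor with each other than either does with H, so H is the least closely related of the three.

H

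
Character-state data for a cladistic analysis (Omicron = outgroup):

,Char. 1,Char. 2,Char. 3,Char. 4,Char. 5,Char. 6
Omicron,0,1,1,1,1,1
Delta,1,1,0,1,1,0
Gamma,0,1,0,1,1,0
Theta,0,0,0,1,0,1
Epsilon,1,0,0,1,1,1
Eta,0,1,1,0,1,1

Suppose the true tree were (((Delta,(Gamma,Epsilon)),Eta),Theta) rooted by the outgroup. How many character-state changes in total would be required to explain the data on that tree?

10

Map each character onto (((Delta,(Gamma,Epsilon)),Eta),Theta) (rooted by Omicron) and count the minimum state changes it requires (Fitch parsimony):
Char. 1: 2; Char. 2: 2; Char. 3: 2; Char. 4: 1; Char. 5: 1; Char. 6: 2.
Total tree length = 10.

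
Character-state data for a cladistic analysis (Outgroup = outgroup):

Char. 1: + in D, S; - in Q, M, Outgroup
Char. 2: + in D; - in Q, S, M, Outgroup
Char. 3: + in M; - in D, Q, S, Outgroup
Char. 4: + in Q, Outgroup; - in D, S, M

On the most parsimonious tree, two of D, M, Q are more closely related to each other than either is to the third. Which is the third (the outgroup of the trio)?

Q

Character polarity is set by the outgroup: the derived state is whichever differs from the outgroup's state, so for Char. 4 the derived state is '-', and for the remaining characters it is '+'.
Only D and S show the derived state '+' for Char. 1, supporting them as a clade.
Char. 2 (derived state '+') is unique to D (autapomorphy; uninformative for grouping).
Char. 3 (derived state '+') is unique to M (autapomorphy; uninformative for grouping).
Only D, M, and S show the derived state '-' for Char. 4, supporting them as a clade.
Most parsimonious ingroup topology: (Q,((D,S),M)).
D and M share a more recent common ancestor with each other than either does with Q, so Q is the least closely related of the three.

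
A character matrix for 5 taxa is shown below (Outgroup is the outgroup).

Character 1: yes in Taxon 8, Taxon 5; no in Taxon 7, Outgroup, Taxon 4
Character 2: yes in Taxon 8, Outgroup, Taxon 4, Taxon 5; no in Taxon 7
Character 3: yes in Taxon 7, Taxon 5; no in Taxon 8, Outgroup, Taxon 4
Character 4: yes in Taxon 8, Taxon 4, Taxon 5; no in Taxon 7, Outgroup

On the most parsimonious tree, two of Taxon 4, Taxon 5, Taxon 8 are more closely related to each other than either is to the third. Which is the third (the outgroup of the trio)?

Taxon 4

Character polarity is set by the outgroup: the derived state is whichever differs from the outgroup's state, so for Character 2 the derived state is 'no', and for the remaining characters it is 'yes'.
Character 1 (derived state 'yes') is shared by Taxon 5 and Taxon 8 — a synapomorphy uniting that clade.
Character 2: derived state 'no' in Taxon 7 only — an autapomorphy, so it tells us nothing about relationships among taxa.
Character 3 (state 'yes') occurs in Taxon 5 and Taxon 7 but conflicts with the nesting implied by the other characters — most parsimoniously interpreted as homoplasy.
Character 4 (derived state 'yes') is shared by Taxon 4, Taxon 5, and Taxon 8 — a synapomorphy uniting that clade.
Most parsimonious ingroup topology: (Taxon 7,(Taxon 4,(Taxon 8,Taxon 5))).
Taxon 5 and Taxon 8 share a more recent common ancestor with each other than either does with Taxon 4, so Taxon 4 is the least closely related of the three.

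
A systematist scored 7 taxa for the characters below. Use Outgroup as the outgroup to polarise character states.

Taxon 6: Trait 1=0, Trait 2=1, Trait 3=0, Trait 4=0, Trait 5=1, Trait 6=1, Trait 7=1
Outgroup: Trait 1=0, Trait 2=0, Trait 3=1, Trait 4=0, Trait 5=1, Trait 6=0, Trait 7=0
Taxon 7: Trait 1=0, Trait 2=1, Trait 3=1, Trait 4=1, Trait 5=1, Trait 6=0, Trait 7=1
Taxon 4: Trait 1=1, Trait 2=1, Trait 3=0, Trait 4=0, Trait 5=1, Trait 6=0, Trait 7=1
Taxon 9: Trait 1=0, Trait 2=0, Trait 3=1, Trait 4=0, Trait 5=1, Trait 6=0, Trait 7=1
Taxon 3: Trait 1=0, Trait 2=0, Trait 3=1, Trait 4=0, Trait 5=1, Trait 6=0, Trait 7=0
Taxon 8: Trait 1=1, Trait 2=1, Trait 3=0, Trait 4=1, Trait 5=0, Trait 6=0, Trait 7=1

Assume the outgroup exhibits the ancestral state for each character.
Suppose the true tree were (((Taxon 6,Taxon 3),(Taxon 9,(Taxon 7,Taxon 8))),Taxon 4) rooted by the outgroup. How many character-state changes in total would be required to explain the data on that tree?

Map each character onto (((Taxon 6,Taxon 3),(Taxon 9,(Taxon 7,Taxon 8))),Taxon 4) (rooted by Outgroup) and count the minimum state changes it requires (Fitch parsimony):
Trait 1: 2; Trait 2: 3; Trait 3: 3; Trait 4: 1; Trait 5: 1; Trait 6: 1; Trait 7: 2.
Total tree length = 13.

13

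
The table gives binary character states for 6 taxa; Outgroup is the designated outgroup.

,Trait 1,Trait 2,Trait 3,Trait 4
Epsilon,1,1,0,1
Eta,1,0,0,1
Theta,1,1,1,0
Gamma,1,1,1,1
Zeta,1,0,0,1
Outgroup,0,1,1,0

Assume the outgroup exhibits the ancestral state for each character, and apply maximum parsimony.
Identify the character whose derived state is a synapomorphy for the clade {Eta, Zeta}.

Character polarity is set by the outgroup: the derived state is whichever differs from the outgroup's state, so for Trait 2, Trait 3 the derived state is '0', and for the remaining characters it is '1'.
Trait 1 (derived state '1') is shared by all ingroup taxa — unites the whole ingroup.
Trait 2 (derived state '0') is shared by Eta and Zeta — a synapomorphy uniting that clade.
Only Epsilon, Eta, and Zeta show the derived state '0' for Trait 3, supporting them as a clade.
Trait 4 (derived state '1') is shared by Epsilon, Eta, Gamma, and Zeta — a synapomorphy uniting that clade.
Most parsimonious ingroup topology: (Theta,(Gamma,((Zeta,Eta),Epsilon))).
The clade {Eta, Zeta} is supported by Trait 2: its derived state '0' occurs in exactly those taxa and in no other taxon (including the outgroup).

Trait 2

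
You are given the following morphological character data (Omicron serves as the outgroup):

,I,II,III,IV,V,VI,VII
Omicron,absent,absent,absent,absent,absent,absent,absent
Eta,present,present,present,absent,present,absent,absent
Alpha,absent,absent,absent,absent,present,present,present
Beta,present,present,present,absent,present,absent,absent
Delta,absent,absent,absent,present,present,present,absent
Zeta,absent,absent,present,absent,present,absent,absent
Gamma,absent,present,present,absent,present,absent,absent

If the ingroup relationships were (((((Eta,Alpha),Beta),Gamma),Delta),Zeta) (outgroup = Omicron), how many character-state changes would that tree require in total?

12

Map each character onto (((((Eta,Alpha),Beta),Gamma),Delta),Zeta) (rooted by Omicron) and count the minimum state changes it requires (Fitch parsimony):
I: 2; II: 2; III: 3; IV: 1; V: 1; VI: 2; VII: 1.
Total tree length = 12.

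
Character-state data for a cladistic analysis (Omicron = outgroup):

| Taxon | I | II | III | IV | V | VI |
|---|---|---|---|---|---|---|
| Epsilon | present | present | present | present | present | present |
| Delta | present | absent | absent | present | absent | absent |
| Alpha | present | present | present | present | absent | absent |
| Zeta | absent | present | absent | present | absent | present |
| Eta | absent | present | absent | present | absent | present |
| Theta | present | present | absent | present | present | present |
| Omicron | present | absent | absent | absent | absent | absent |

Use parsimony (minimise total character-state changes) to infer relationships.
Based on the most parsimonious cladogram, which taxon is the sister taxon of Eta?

Character polarity is set by the outgroup: the derived state is whichever differs from the outgroup's state, so for I the derived state is 'absent', and for the remaining characters it is 'present'.
Only Eta and Zeta show the derived state 'absent' for I, supporting them as a clade.
Only Alpha, Epsilon, Eta, Theta, and Zeta show the derived state 'present' for II, supporting them as a clade.
III groups Alpha and Epsilon, which is incompatible with the clades supported by the remaining characters; treating it as convergent (homoplasy) costs fewer steps than any alternative tree.
IV (derived state 'present') is shared by all ingroup taxa — unites the whole ingroup.
V: derived state 'present' in Epsilon and Theta only — synapomorphy for {Epsilon, Theta}.
Only Epsilon, Eta, Theta, and Zeta show the derived state 'present' for VI, supporting them as a clade.
Most parsimonious ingroup topology: ((((Zeta,Eta),(Epsilon,Theta)),Alpha),Delta).
Eta and Zeta form a cherry on this tree, so they are sister taxa.

Zeta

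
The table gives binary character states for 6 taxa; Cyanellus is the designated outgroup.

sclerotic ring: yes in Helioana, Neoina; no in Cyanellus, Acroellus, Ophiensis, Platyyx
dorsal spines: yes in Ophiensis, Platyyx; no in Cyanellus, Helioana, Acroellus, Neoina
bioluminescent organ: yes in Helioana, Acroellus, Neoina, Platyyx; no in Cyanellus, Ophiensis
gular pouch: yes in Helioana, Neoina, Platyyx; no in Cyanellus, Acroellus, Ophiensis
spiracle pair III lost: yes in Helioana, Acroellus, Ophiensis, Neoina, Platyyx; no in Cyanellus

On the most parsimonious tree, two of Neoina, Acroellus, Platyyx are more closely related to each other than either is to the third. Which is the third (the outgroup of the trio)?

The outgroup has state 'no' for every character, so 'yes' is the derived state throughout.
Only Helioana and Neoina show the derived state 'yes' for sclerotic ring, supporting them as a clade.
dorsal spines (state 'yes') occurs in Ophiensis and Platyyx but conflicts with the nesting implied by the other characters — most parsimoniously interpreted as homoplasy.
bioluminescent organ: derived state 'yes' in Acroellus, Helioana, Neoina, and Platyyx only — synapomorphy for {Acroellus, Helioana, Neoina, Platyyx}.
gular pouch (derived state 'yes') is shared by Helioana, Neoina, and Platyyx — a synapomorphy uniting that clade.
All ingroup taxa share the derived state 'yes' for spiracle pair III lost; it defines the ingroup but does not resolve relationships within it.
Most parsimonious ingroup topology: ((((Helioana,Neoina),Platyyx),Acroellus),Ophiensis).
Neoina and Platyyx share a more recent common ancestor with each other than either does with Acroellus, so Acroellus is the least closely related of the three.

Acroellus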